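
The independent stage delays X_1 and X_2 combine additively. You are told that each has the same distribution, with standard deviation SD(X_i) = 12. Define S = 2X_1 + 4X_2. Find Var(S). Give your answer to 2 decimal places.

Var(X_i) = (12)² = 144
By independence, Var(S) = (2)²Var(X_1) + (4)²Var(X_2)
= (2)²·144 + (4)²·144 = 2880

2880.00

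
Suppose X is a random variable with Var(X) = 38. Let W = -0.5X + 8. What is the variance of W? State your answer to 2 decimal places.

9.50

Var(-0.5X + 8) = (-0.5)²·Var(X) = 0.25·38 = 9.5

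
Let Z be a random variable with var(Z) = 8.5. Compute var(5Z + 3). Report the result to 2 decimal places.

212.50

var(5Z + 3) = (5)²·var(Z) = 25·8.5 = 212.5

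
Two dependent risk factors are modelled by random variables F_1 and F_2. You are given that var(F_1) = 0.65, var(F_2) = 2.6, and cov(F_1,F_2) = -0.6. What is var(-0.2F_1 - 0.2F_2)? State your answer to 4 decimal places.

var(-0.2F_1 - 0.2F_2) = (-0.2)²·var(F_1) + (-0.2)²·var(F_2) + 2·(-0.2)·(-0.2)·cov(F_1,F_2)
= 0.04·0.65 + 0.04·2.6 + 0.08·-0.6 = 0.082

0.0820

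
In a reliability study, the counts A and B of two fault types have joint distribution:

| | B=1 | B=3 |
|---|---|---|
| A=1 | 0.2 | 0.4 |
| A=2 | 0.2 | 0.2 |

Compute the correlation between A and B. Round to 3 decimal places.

E[A] = 1.4,  E[B] = 2.2
E[AB] = 3
Cov(A,B) = E[AB] − E[A]E[B] = 3 − (1.4)(2.2) = -0.08
var(A) = 0.24,  var(B) = 0.96
ρ = -0.08 / √(0.24·0.96) ≈ -0.167

-0.167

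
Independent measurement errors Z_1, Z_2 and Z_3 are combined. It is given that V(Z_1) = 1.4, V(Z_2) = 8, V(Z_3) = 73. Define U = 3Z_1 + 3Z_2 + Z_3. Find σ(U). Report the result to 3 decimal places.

By independence, V(U) = (3)²V(Z_1) + (3)²V(Z_2) + (1)²V(Z_3)
= (3)²·1.4 + (3)²·8 + (1)²·73 = 157.6
σ(U) = √157.6 ≈ 12.554

12.554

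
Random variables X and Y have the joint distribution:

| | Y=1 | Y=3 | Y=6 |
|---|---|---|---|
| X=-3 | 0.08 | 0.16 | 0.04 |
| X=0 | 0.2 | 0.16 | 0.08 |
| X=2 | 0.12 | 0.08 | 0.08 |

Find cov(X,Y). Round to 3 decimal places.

E[X] = -0.28,  E[Y] = 2.8
E[XY] = -0.72
cov(X,Y) = E[XY] − E[X]E[Y] = -0.72 − (-0.28)(2.8) = 0.064

0.064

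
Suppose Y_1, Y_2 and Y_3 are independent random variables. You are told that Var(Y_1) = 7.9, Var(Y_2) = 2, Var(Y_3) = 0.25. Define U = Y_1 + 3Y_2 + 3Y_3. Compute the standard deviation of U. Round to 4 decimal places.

By independence, Var(U) = (1)²Var(Y_1) + (3)²Var(Y_2) + (3)²Var(Y_3)
= (1)²·7.9 + (3)²·2 + (3)²·0.25 = 28.15
σ(U) = √28.15 ≈ 5.3057

5.3057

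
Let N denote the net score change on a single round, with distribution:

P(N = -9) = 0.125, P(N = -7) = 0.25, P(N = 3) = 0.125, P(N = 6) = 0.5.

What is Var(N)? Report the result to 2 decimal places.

E[N] = (-9)(0.125) + (-7)(0.25) + (3)(0.125) + (6)(0.5) = 0.5
E[N²] = (-9)²(0.125) + (-7)²(0.25) + (3)²(0.125) + (6)²(0.5) = 41.5
Var(N) = E[N²] − (E[N])² = 41.5 − (0.5)² = 41.25

41.25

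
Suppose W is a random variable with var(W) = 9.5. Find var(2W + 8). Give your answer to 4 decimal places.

38.0000

var(2W + 8) = (2)²·var(W) = 4·9.5 = 38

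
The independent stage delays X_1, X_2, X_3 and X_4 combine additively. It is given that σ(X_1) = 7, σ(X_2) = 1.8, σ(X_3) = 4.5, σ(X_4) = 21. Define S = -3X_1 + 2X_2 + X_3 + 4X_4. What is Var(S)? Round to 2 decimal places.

Var(X_1) = 49, Var(X_2) = 3.24, Var(X_3) = 20.25, Var(X_4) = 441
By independence, Var(S) = (-3)²Var(X_1) + (2)²Var(X_2) + (1)²Var(X_3) + (4)²Var(X_4)
= (-3)²·49 + (2)²·3.24 + (1)²·20.25 + (4)²·441 = 7530.21

7530.21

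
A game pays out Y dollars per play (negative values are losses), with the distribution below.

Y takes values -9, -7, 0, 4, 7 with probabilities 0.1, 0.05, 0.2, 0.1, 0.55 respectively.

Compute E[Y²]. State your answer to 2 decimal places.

39.10

E[Y²] = (-9)²(0.1) + (-7)²(0.05) + (0)²(0.2) + (4)²(0.1) + (7)²(0.55) = 39.1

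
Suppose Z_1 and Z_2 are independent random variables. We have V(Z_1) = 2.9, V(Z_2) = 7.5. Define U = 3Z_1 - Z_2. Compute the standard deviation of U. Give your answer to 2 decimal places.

5.80

By independence, V(U) = (3)²V(Z_1) + (-1)²V(Z_2)
= (3)²·2.9 + (-1)²·7.5 = 33.6
sd(U) = √33.6 ≈ 5.80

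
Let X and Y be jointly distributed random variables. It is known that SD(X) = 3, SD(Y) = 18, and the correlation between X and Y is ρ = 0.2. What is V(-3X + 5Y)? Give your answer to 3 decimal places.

V(X) = (3)² = 9;  V(Y) = (18)² = 324
Cov(X,Y) = ρ·SD(X)·SD(Y) = 0.2·3·18 = 10.8
V(-3X + 5Y) = (-3)²·V(X) + (5)²·V(Y) + 2·(-3)·(5)·Cov(X,Y)
= 9·9 + 25·324 + -30·10.8 = 7857

7857.000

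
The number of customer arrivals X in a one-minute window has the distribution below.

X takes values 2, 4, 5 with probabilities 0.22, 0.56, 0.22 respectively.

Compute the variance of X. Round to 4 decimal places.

E[X] = (2)(0.22) + (4)(0.56) + (5)(0.22) = 3.78
E[X²] = (2)²(0.22) + (4)²(0.56) + (5)²(0.22) = 15.34
var(X) = E[X²] − (E[X])² = 15.34 − (3.78)² = 1.0516

1.0516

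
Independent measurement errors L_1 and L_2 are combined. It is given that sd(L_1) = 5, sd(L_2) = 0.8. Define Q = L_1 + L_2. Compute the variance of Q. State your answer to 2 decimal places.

25.64

Var(L_1) = 25, Var(L_2) = 0.64
By independence, Var(Q) = (1)²Var(L_1) + (1)²Var(L_2)
= (1)²·25 + (1)²·0.64 = 25.64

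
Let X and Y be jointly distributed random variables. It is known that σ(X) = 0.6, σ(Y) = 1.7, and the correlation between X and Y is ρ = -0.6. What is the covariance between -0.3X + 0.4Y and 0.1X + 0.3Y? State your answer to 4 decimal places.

V(X) = (0.6)² = 0.36;  V(Y) = (1.7)² = 2.89
Cov(X,Y) = ρ·σ(X)·σ(Y) = -0.6·0.6·1.7 = -0.612
Cov(-0.3X + 0.4Y, 0.1X + 0.3Y) = (-0.3)(0.1)V(X) + (0.4)(0.3)V(Y) + [(-0.3)(0.3) + (0.4)(0.1)]Cov(X,Y)
= -0.03·0.36 + 0.12·2.89 + -0.05·-0.612 = 0.3666

0.3666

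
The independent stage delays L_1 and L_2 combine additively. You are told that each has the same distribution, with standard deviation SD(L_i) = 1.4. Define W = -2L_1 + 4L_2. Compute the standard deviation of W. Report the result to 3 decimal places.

Var(L_i) = (1.4)² = 1.96
By independence, Var(W) = (-2)²Var(L_1) + (4)²Var(L_2)
= (-2)²·1.96 + (4)²·1.96 = 39.2
SD(W) = √39.2 ≈ 6.261

6.261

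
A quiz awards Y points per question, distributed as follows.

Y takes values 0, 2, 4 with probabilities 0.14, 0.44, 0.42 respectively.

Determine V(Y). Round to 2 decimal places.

E[Y] = (0)(0.14) + (2)(0.44) + (4)(0.42) = 2.56
E[Y²] = (0)²(0.14) + (2)²(0.44) + (4)²(0.42) = 8.48
V(Y) = E[Y²] − (E[Y])² = 8.48 − (2.56)² = 1.9264

1.93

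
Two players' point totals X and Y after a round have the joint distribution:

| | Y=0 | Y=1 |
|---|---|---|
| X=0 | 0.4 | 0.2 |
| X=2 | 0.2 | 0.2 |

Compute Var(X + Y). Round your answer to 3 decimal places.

E[X] = 0.8,  E[Y] = 0.4,  E[XY] = 0.4
Var(X) = 1.6 − (0.8)² = 0.96;  Var(Y) = 0.4 − (0.4)² = 0.24
Cov(X,Y) = 0.4 − (0.8)(0.4) = 0.08
Var(X + Y) = (1)²·0.96 + (1)²·0.24 + 2·(1)·(1)·0.08 = 1.36

1.360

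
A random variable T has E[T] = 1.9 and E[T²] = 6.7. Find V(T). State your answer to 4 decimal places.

3.0900

V(T) = 6.7 − (1.9)² = 3.09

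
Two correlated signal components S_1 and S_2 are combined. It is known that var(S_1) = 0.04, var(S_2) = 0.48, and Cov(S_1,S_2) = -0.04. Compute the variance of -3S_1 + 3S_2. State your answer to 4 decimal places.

var(-3S_1 + 3S_2) = (-3)²·var(S_1) + (3)²·var(S_2) + 2·(-3)·(3)·Cov(S_1,S_2)
= 9·0.04 + 9·0.48 + -18·-0.04 = 5.4

5.4000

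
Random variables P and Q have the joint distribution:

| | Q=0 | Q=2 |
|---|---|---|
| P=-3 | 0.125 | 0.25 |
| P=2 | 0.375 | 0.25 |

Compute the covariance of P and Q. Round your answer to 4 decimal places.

-0.6250

E[P] = 0.125,  E[Q] = 1
E[PQ] = -0.5
Cov(P,Q) = E[PQ] − E[P]E[Q] = -0.5 − (0.125)(1) = -0.625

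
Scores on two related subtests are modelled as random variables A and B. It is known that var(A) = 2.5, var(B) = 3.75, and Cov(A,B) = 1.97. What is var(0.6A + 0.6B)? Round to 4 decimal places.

var(0.6A + 0.6B) = (0.6)²·var(A) + (0.6)²·var(B) + 2·(0.6)·(0.6)·Cov(A,B)
= 0.36·2.5 + 0.36·3.75 + 0.72·1.97 = 3.6684

3.6684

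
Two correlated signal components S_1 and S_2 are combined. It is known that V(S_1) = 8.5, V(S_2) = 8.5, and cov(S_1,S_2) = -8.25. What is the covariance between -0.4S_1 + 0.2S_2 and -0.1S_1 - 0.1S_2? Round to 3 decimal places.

cov(-0.4S_1 + 0.2S_2, -0.1S_1 - 0.1S_2) = (-0.4)(-0.1)V(S_1) + (0.2)(-0.1)V(S_2) + [(-0.4)(-0.1) + (0.2)(-0.1)]cov(S_1,S_2)
= 0.04·8.5 + -0.02·8.5 + 0.02·-8.25 = 0.005

0.005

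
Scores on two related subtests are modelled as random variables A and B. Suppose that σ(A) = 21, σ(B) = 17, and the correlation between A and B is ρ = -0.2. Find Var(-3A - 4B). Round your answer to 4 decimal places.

6879.4000

Var(A) = (21)² = 441;  Var(B) = (17)² = 289
Cov(A,B) = ρ·σ(A)·σ(B) = -0.2·21·17 = -71.4
Var(-3A - 4B) = (-3)²·Var(A) + (-4)²·Var(B) + 2·(-3)·(-4)·Cov(A,B)
= 9·441 + 16·289 + 24·-71.4 = 6879.4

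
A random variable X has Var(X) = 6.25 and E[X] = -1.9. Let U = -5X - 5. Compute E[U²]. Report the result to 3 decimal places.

176.500

E[-5X - 5] = -5·-1.9 − 5 = 4.5
Var(-5X - 5) = (-5)²·6.25 = 156.25
E[U²] = Var(U) + (E[U])² = 156.25 + (4.5)² = 176.5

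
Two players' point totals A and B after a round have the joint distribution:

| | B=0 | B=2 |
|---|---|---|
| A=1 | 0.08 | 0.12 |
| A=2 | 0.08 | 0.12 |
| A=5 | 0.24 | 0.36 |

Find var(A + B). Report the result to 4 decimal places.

4.0000

E[A] = 3.6,  E[B] = 1.2,  E[AB] = 4.32
var(A) = 16 − (3.6)² = 3.04;  var(B) = 2.4 − (1.2)² = 0.96
cov(A,B) = 4.32 − (3.6)(1.2) = 0
var(A + B) = (1)²·3.04 + (1)²·0.96 + 2·(1)·(1)·0 = 4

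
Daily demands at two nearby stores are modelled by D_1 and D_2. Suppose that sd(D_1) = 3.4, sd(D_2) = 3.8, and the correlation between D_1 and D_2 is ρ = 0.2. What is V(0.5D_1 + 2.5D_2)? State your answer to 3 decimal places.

99.600

V(D_1) = (3.4)² = 11.56;  V(D_2) = (3.8)² = 14.44
cov(D_1,D_2) = ρ·sd(D_1)·sd(D_2) = 0.2·3.4·3.8 = 2.584
V(0.5D_1 + 2.5D_2) = (0.5)²·V(D_1) + (2.5)²·V(D_2) + 2·(0.5)·(2.5)·cov(D_1,D_2)
= 0.25·11.56 + 6.25·14.44 + 2.5·2.584 = 99.6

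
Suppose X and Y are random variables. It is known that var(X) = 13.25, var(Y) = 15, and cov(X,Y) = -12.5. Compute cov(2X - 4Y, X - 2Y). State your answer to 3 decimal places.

cov(2X - 4Y, X - 2Y) = (2)(1)var(X) + (-4)(-2)var(Y) + [(2)(-2) + (-4)(1)]cov(X,Y)
= 2·13.25 + 8·15 + -8·-12.5 = 246.5

246.500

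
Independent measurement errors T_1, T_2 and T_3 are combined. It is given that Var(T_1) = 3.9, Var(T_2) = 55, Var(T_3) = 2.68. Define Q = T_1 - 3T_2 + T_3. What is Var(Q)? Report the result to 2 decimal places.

501.58

By independence, Var(Q) = (1)²Var(T_1) + (-3)²Var(T_2) + (1)²Var(T_3)
= (1)²·3.9 + (-3)²·55 + (1)²·2.68 = 501.58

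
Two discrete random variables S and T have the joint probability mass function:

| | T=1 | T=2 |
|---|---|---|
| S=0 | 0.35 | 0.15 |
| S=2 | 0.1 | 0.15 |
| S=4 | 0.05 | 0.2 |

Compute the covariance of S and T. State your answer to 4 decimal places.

E[S] = 1.5,  E[T] = 1.5
E[ST] = 2.6
cov(S,T) = E[ST] − E[S]E[T] = 2.6 − (1.5)(1.5) = 0.35

0.3500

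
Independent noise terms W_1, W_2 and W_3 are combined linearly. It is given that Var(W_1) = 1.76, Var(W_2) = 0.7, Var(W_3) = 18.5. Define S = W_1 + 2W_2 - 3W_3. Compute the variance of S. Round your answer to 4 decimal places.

By independence, Var(S) = (1)²Var(W_1) + (2)²Var(W_2) + (-3)²Var(W_3)
= (1)²·1.76 + (2)²·0.7 + (-3)²·18.5 = 171.06

171.0600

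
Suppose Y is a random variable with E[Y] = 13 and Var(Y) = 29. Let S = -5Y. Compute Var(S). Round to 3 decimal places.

725.000

Var(-5Y) = (-5)²·Var(Y) = 25·29 = 725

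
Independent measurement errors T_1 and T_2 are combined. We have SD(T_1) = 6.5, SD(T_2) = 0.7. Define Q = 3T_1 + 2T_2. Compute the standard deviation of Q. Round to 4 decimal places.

19.5502

Var(T_1) = 42.25, Var(T_2) = 0.49
By independence, Var(Q) = (3)²Var(T_1) + (2)²Var(T_2)
= (3)²·42.25 + (2)²·0.49 = 382.21
SD(Q) = √382.21 ≈ 19.5502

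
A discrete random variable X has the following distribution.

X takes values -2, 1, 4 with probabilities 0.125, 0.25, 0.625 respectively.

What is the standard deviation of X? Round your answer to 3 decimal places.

2.121

E[X] = (-2)(0.125) + (1)(0.25) + (4)(0.625) = 2.5
E[X²] = (-2)²(0.125) + (1)²(0.25) + (4)²(0.625) = 10.75
Var(X) = E[X²] − (E[X])² = 10.75 − (2.5)² = 4.5
SD(X) = √4.5 ≈ 2.121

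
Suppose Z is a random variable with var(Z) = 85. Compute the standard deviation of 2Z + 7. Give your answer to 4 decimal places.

18.4391

var(2Z + 7) = (2)²·85 = 340
SD(2Z + 7) = √340 ≈ 18.4391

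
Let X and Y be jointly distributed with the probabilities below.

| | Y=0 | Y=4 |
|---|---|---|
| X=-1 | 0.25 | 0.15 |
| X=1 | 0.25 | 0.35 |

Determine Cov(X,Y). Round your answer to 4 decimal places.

0.4000

E[X] = 0.2,  E[Y] = 2
E[XY] = 0.8
Cov(X,Y) = E[XY] − E[X]E[Y] = 0.8 − (0.2)(2) = 0.4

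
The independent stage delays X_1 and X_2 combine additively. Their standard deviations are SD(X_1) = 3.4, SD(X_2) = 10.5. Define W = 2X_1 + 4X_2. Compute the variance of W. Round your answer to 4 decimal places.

1810.2400

Var(X_1) = 11.56, Var(X_2) = 110.25
By independence, Var(W) = (2)²Var(X_1) + (4)²Var(X_2)
= (2)²·11.56 + (4)²·110.25 = 1810.24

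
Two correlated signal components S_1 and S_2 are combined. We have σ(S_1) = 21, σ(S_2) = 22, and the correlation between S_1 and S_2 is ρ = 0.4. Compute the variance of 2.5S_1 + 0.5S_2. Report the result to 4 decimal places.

3339.2500

var(S_1) = (21)² = 441;  var(S_2) = (22)² = 484
Cov(S_1,S_2) = ρ·σ(S_1)·σ(S_2) = 0.4·21·22 = 184.8
var(2.5S_1 + 0.5S_2) = (2.5)²·var(S_1) + (0.5)²·var(S_2) + 2·(2.5)·(0.5)·Cov(S_1,S_2)
= 6.25·441 + 0.25·484 + 2.5·184.8 = 3339.25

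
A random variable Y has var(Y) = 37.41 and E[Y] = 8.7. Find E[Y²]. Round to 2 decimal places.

113.10

E[Y²] = var(Y) + (E[Y])² = 37.41 + (8.7)² = 113.1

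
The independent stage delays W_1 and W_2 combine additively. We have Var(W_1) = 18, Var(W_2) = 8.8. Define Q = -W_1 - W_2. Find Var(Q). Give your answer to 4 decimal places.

By independence, Var(Q) = (-1)²Var(W_1) + (-1)²Var(W_2)
= (-1)²·18 + (-1)²·8.8 = 26.8

26.8000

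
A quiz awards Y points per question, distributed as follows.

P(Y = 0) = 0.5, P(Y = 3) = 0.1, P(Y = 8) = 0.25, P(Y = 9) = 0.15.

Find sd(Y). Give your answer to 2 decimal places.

3.97

E[Y] = (0)(0.5) + (3)(0.1) + (8)(0.25) + (9)(0.15) = 3.65
E[Y²] = (0)²(0.5) + (3)²(0.1) + (8)²(0.25) + (9)²(0.15) = 29.05
Var(Y) = E[Y²] − (E[Y])² = 29.05 − (3.65)² = 15.7275
sd(Y) = √15.7275 ≈ 3.97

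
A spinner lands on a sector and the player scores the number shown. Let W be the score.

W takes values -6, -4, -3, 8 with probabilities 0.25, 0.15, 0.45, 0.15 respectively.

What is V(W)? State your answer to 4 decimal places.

19.9875

E[W] = (-6)(0.25) + (-4)(0.15) + (-3)(0.45) + (8)(0.15) = -2.25
E[W²] = (-6)²(0.25) + (-4)²(0.15) + (-3)²(0.45) + (8)²(0.15) = 25.05
V(W) = E[W²] − (E[W])² = 25.05 − (-2.25)² = 19.9875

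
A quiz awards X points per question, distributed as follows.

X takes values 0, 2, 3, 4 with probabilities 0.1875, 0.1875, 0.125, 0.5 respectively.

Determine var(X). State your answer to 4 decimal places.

E[X] = (0)(0.1875) + (2)(0.1875) + (3)(0.125) + (4)(0.5) = 2.75
E[X²] = (0)²(0.1875) + (2)²(0.1875) + (3)²(0.125) + (4)²(0.5) = 9.875
var(X) = E[X²] − (E[X])² = 9.875 − (2.75)² = 2.3125

2.3125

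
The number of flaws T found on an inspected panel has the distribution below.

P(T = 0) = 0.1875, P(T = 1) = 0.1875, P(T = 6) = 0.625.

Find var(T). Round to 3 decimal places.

7.184

E[T] = (0)(0.1875) + (1)(0.1875) + (6)(0.625) = 3.9375
E[T²] = (0)²(0.1875) + (1)²(0.1875) + (6)²(0.625) = 22.6875
var(T) = E[T²] − (E[T])² = 22.6875 − (3.9375)² = 7.18359375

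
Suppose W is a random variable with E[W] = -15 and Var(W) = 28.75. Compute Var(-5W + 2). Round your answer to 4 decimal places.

Var(-5W + 2) = (-5)²·Var(W) = 25·28.75 = 718.75

718.7500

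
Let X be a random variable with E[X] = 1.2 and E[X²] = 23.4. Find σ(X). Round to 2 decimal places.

Var(X) = 23.4 − (1.2)² = 21.96
σ(X) = √21.96 ≈ 4.69

4.69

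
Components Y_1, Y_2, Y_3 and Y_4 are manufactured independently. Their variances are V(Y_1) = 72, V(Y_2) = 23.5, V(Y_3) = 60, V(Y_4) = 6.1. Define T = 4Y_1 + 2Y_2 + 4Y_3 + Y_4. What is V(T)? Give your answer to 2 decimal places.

By independence, V(T) = (4)²V(Y_1) + (2)²V(Y_2) + (4)²V(Y_3) + (1)²V(Y_4)
= (4)²·72 + (2)²·23.5 + (4)²·60 + (1)²·6.1 = 2212.1

2212.10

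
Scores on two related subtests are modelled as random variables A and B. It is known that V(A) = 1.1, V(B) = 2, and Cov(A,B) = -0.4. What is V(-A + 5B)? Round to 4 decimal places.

55.1000

V(-A + 5B) = (-1)²·V(A) + (5)²·V(B) + 2·(-1)·(5)·Cov(A,B)
= 1·1.1 + 25·2 + -10·-0.4 = 55.1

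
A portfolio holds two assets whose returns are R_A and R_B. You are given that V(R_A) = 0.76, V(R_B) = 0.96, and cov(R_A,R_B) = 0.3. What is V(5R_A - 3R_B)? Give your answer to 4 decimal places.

V(5R_A - 3R_B) = (5)²·V(R_A) + (-3)²·V(R_B) + 2·(5)·(-3)·cov(R_A,R_B)
= 25·0.76 + 9·0.96 + -30·0.3 = 18.64

18.6400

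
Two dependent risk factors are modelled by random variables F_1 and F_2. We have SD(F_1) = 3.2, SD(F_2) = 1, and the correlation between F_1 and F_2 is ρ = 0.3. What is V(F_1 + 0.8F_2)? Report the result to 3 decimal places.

V(F_1) = (3.2)² = 10.24;  V(F_2) = (1)² = 1
cov(F_1,F_2) = ρ·SD(F_1)·SD(F_2) = 0.3·3.2·1 = 0.96
V(F_1 + 0.8F_2) = (1)²·V(F_1) + (0.8)²·V(F_2) + 2·(1)·(0.8)·cov(F_1,F_2)
= 1·10.24 + 0.64·1 + 1.6·0.96 = 12.416

12.416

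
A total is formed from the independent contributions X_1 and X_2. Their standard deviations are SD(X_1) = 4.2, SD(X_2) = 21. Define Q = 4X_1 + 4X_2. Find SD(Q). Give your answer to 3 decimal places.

85.664

Var(X_1) = 17.64, Var(X_2) = 441
By independence, Var(Q) = (4)²Var(X_1) + (4)²Var(X_2)
= (4)²·17.64 + (4)²·441 = 7338.24
SD(Q) = √7338.24 ≈ 85.664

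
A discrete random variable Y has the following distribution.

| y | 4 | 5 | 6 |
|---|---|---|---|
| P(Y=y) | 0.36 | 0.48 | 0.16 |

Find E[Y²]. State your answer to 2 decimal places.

23.52

E[Y²] = (4)²(0.36) + (5)²(0.48) + (6)²(0.16) = 23.52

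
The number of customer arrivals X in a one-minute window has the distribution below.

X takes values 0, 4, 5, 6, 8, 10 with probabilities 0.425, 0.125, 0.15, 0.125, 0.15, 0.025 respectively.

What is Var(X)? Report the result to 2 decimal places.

10.45

E[X] = (0)(0.425) + (4)(0.125) + (5)(0.15) + (6)(0.125) + (8)(0.15) + (10)(0.025) = 3.45
E[X²] = (0)²(0.425) + (4)²(0.125) + (5)²(0.15) + (6)²(0.125) + (8)²(0.15) + (10)²(0.025) = 22.35
Var(X) = E[X²] − (E[X])² = 22.35 − (3.45)² = 10.4475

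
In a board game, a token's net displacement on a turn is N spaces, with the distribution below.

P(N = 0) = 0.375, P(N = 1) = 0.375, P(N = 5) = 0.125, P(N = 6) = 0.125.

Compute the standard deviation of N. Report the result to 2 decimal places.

2.22

E[N] = (0)(0.375) + (1)(0.375) + (5)(0.125) + (6)(0.125) = 1.75
E[N²] = (0)²(0.375) + (1)²(0.375) + (5)²(0.125) + (6)²(0.125) = 8
Var(N) = E[N²] − (E[N])² = 8 − (1.75)² = 4.9375
sd(N) = √4.9375 ≈ 2.22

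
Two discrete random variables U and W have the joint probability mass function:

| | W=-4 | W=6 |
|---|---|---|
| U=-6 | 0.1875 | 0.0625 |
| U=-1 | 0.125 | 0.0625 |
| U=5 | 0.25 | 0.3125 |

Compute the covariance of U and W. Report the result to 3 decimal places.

E[U] = 1.125,  E[W] = 0.375
E[UW] = 6.75
Cov(U,W) = E[UW] − E[U]E[W] = 6.75 − (1.125)(0.375) = 6.328125

6.328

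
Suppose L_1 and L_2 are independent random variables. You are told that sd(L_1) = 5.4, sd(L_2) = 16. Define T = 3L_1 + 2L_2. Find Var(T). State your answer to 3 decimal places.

1286.440

Var(L_1) = 29.16, Var(L_2) = 256
By independence, Var(T) = (3)²Var(L_1) + (2)²Var(L_2)
= (3)²·29.16 + (2)²·256 = 1286.44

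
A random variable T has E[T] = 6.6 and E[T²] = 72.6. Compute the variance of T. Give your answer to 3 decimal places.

29.040

Var(T) = 72.6 − (6.6)² = 29.04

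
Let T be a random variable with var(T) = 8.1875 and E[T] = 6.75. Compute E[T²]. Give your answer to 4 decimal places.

E[T²] = var(T) + (E[T])² = 8.1875 + (6.75)² = 53.75

53.7500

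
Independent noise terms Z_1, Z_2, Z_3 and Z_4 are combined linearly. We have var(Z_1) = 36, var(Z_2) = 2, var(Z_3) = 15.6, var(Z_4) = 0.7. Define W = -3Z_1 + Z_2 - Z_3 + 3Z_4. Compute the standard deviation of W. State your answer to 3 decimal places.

By independence, var(W) = (-3)²var(Z_1) + (1)²var(Z_2) + (-1)²var(Z_3) + (3)²var(Z_4)
= (-3)²·36 + (1)²·2 + (-1)²·15.6 + (3)²·0.7 = 347.9
SD(W) = √347.9 ≈ 18.652

18.652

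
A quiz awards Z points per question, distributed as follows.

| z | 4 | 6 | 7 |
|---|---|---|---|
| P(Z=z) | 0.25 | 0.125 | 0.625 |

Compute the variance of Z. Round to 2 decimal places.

E[Z] = (4)(0.25) + (6)(0.125) + (7)(0.625) = 6.125
E[Z²] = (4)²(0.25) + (6)²(0.125) + (7)²(0.625) = 39.125
var(Z) = E[Z²] − (E[Z])² = 39.125 − (6.125)² = 1.609375

1.61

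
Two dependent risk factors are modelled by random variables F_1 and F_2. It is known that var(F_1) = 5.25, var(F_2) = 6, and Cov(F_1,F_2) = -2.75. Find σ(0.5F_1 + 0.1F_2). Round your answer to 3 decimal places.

var(0.5F_1 + 0.1F_2) = (0.5)²·var(F_1) + (0.1)²·var(F_2) + 2·(0.5)·(0.1)·Cov(F_1,F_2)
= 0.25·5.25 + 0.01·6 + 0.1·-2.75 = 1.0975
σ(0.5F_1 + 0.1F_2) = √1.0975 ≈ 1.048

1.048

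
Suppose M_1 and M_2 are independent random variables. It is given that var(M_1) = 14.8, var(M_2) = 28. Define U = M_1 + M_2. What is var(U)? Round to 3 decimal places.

42.800

By independence, var(U) = (1)²var(M_1) + (1)²var(M_2)
= (1)²·14.8 + (1)²·28 = 42.8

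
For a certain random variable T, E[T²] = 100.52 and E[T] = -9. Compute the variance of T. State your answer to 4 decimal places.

V(T) = 100.52 − (-9)² = 19.52

19.5200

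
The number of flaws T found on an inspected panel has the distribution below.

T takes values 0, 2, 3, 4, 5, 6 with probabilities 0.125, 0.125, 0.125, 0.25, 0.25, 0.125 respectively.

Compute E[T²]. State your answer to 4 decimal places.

E[T²] = (0)²(0.125) + (2)²(0.125) + (3)²(0.125) + (4)²(0.25) + (5)²(0.25) + (6)²(0.125) = 16.375

16.3750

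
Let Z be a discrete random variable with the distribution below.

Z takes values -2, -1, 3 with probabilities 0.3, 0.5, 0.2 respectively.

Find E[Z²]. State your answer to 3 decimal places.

E[Z²] = (-2)²(0.3) + (-1)²(0.5) + (3)²(0.2) = 3.5

3.500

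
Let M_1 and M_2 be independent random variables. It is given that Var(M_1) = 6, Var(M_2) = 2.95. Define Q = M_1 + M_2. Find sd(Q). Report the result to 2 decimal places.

2.99

By independence, Var(Q) = (1)²Var(M_1) + (1)²Var(M_2)
= (1)²·6 + (1)²·2.95 = 8.95
sd(Q) = √8.95 ≈ 2.99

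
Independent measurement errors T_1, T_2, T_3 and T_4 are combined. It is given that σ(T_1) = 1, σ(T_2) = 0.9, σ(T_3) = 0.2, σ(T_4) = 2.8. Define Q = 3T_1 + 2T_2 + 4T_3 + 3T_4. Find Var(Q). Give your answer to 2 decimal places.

Var(T_1) = 1, Var(T_2) = 0.81, Var(T_3) = 0.04, Var(T_4) = 7.84
By independence, Var(Q) = (3)²Var(T_1) + (2)²Var(T_2) + (4)²Var(T_3) + (3)²Var(T_4)
= (3)²·1 + (2)²·0.81 + (4)²·0.04 + (3)²·7.84 = 83.44

83.44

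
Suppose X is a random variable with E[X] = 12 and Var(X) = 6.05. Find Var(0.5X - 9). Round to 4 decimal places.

1.5125

Var(0.5X - 9) = (0.5)²·Var(X) = 0.25·6.05 = 1.5125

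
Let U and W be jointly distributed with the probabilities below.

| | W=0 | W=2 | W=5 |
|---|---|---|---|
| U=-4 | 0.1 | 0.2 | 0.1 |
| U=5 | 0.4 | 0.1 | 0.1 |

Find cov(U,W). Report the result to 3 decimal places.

E[U] = 1.4,  E[W] = 1.6
E[UW] = -0.1
cov(U,W) = E[UW] − E[U]E[W] = -0.1 − (1.4)(1.6) = -2.34

-2.340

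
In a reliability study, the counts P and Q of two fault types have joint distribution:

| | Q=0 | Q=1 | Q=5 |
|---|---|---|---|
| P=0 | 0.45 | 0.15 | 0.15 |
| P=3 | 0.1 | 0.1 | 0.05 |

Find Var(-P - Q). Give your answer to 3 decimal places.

E[P] = 0.75,  E[Q] = 1.25,  E[PQ] = 1.05
Var(P) = 2.25 − (0.75)² = 1.6875;  Var(Q) = 5.25 − (1.25)² = 3.6875
cov(P,Q) = 1.05 − (0.75)(1.25) = 0.1125
Var(-P - Q) = (-1)²·1.6875 + (-1)²·3.6875 + 2·(-1)·(-1)·0.1125 = 5.6

5.600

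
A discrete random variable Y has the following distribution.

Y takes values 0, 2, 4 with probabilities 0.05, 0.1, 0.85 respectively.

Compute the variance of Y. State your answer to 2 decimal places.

1.04

E[Y] = (0)(0.05) + (2)(0.1) + (4)(0.85) = 3.6
E[Y²] = (0)²(0.05) + (2)²(0.1) + (4)²(0.85) = 14
Var(Y) = E[Y²] − (E[Y])² = 14 − (3.6)² = 1.04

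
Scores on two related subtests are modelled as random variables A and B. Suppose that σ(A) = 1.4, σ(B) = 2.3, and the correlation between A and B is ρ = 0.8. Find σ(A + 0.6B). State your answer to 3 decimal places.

Var(A) = (1.4)² = 1.96;  Var(B) = (2.3)² = 5.29
cov(A,B) = ρ·σ(A)·σ(B) = 0.8·1.4·2.3 = 2.576
Var(A + 0.6B) = (1)²·Var(A) + (0.6)²·Var(B) + 2·(1)·(0.6)·cov(A,B)
= 1·1.96 + 0.36·5.29 + 1.2·2.576 = 6.9556
σ(A + 0.6B) = √6.9556 ≈ 2.637

2.637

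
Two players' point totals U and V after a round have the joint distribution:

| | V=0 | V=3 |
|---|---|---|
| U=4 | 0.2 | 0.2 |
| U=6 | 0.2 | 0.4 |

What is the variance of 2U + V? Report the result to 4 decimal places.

E[U] = 5.2,  E[V] = 1.8,  E[UV] = 9.6
Var(U) = 28 − (5.2)² = 0.96;  Var(V) = 5.4 − (1.8)² = 2.16
Cov(U,V) = 9.6 − (5.2)(1.8) = 0.24
Var(2U + V) = (2)²·0.96 + (1)²·2.16 + 2·(2)·(1)·0.24 = 6.96

6.9600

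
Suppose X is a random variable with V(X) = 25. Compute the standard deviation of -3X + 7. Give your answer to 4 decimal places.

V(-3X + 7) = (-3)²·25 = 225
sd(-3X + 7) = √225 ≈ 15.0000

15.0000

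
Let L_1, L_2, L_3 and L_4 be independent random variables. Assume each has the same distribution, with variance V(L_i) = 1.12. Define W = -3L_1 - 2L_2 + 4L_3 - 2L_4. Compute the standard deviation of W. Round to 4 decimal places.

6.0795

By independence, V(W) = (-3)²V(L_1) + (-2)²V(L_2) + (4)²V(L_3) + (-2)²V(L_4)
= (-3)²·1.12 + (-2)²·1.12 + (4)²·1.12 + (-2)²·1.12 = 36.96
sd(W) = √36.96 ≈ 6.0795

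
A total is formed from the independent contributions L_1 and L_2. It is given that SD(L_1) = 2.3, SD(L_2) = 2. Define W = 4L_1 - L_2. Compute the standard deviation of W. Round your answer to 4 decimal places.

V(L_1) = 5.29, V(L_2) = 4
By independence, V(W) = (4)²V(L_1) + (-1)²V(L_2)
= (4)²·5.29 + (-1)²·4 = 88.64
SD(W) = √88.64 ≈ 9.4149

9.4149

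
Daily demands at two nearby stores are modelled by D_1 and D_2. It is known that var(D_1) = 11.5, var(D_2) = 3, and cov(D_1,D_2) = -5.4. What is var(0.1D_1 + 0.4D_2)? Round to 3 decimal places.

var(0.1D_1 + 0.4D_2) = (0.1)²·var(D_1) + (0.4)²·var(D_2) + 2·(0.1)·(0.4)·cov(D_1,D_2)
= 0.01·11.5 + 0.16·3 + 0.08·-5.4 = 0.163

0.163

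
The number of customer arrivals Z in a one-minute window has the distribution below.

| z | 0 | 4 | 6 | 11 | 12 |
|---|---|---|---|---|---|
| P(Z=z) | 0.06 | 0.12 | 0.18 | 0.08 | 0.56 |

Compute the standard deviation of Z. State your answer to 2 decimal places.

E[Z] = (0)(0.06) + (4)(0.12) + (6)(0.18) + (11)(0.08) + (12)(0.56) = 9.16
E[Z²] = (0)²(0.06) + (4)²(0.12) + (6)²(0.18) + (11)²(0.08) + (12)²(0.56) = 98.72
Var(Z) = E[Z²] − (E[Z])² = 98.72 − (9.16)² = 14.8144
sd(Z) = √14.8144 ≈ 3.85

3.85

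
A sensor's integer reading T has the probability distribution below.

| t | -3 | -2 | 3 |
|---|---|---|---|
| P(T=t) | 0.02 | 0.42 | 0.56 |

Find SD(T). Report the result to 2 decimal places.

E[T] = (-3)(0.02) + (-2)(0.42) + (3)(0.56) = 0.78
E[T²] = (-3)²(0.02) + (-2)²(0.42) + (3)²(0.56) = 6.9
Var(T) = E[T²] − (E[T])² = 6.9 − (0.78)² = 6.2916
SD(T) = √6.2916 ≈ 2.51

2.51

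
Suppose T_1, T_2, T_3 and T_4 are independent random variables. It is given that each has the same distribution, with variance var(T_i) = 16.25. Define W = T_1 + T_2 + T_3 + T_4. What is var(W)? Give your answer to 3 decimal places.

65.000

By independence, var(W) = (1)²var(T_1) + (1)²var(T_2) + (1)²var(T_3) + (1)²var(T_4)
= (1)²·16.25 + (1)²·16.25 + (1)²·16.25 + (1)²·16.25 = 65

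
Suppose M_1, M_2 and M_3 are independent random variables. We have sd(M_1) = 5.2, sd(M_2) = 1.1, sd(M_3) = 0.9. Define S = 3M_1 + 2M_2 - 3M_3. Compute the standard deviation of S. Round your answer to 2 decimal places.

15.98

var(M_1) = 27.04, var(M_2) = 1.21, var(M_3) = 0.81
By independence, var(S) = (3)²var(M_1) + (2)²var(M_2) + (-3)²var(M_3)
= (3)²·27.04 + (2)²·1.21 + (-3)²·0.81 = 255.49
sd(S) = √255.49 ≈ 15.98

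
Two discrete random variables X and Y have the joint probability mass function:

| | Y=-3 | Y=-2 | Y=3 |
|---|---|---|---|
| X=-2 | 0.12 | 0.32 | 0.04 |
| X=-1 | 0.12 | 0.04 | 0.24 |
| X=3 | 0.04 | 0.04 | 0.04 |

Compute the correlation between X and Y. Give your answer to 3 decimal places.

0.141

E[X] = -1,  E[Y] = -0.68
E[XY] = 1.24
cov(X,Y) = E[XY] − E[X]E[Y] = 1.24 − (-1)(-0.68) = 0.56
Var(X) = 2.4,  Var(Y) = 6.5376
ρ = 0.56 / √(2.4·6.5376) ≈ 0.141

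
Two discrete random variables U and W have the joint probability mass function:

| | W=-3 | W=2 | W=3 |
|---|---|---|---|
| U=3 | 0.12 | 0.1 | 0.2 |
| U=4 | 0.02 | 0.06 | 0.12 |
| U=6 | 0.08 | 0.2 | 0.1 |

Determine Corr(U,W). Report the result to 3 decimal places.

E[U] = 4.34,  E[W] = 1.32
E[UW] = 5.76
cov(U,W) = E[UW] − E[U]E[W] = 5.76 − (4.34)(1.32) = 0.0312
var(U) = 1.8244,  var(W) = 5.4576
ρ = 0.0312 / √(1.8244·5.4576) ≈ 0.010

0.010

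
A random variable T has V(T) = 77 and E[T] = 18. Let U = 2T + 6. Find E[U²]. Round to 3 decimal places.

E[2T + 6] = 2·18 + 6 = 42
V(2T + 6) = (2)²·77 = 308
E[U²] = V(U) + (E[U])² = 308 + (42)² = 2072

2072.000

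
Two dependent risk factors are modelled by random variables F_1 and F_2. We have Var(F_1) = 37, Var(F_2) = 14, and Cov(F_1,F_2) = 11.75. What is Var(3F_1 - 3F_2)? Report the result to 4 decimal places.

Var(3F_1 - 3F_2) = (3)²·Var(F_1) + (-3)²·Var(F_2) + 2·(3)·(-3)·Cov(F_1,F_2)
= 9·37 + 9·14 + -18·11.75 = 247.5

247.5000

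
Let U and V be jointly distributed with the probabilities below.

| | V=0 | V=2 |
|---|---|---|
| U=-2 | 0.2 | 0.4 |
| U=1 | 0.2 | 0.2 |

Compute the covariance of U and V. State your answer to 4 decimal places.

E[U] = -0.8,  E[V] = 1.2
E[UV] = -1.2
Cov(U,V) = E[UV] − E[U]E[V] = -1.2 − (-0.8)(1.2) = -0.24

-0.2400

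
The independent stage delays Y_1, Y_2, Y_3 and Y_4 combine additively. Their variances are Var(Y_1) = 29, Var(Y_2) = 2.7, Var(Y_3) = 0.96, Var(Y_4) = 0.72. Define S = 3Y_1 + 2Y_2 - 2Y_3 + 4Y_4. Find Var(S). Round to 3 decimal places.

287.160

By independence, Var(S) = (3)²Var(Y_1) + (2)²Var(Y_2) + (-2)²Var(Y_3) + (4)²Var(Y_4)
= (3)²·29 + (2)²·2.7 + (-2)²·0.96 + (4)²·0.72 = 287.16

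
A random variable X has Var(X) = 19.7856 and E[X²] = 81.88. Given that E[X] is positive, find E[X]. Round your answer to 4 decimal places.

(E[X])² = E[X²] − Var(X) = 81.88 − 19.7856 = 62.0944
E[X] = √62.0944 = 7.88

7.8800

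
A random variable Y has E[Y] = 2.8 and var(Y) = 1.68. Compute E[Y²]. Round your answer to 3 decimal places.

E[Y²] = var(Y) + (E[Y])² = 1.68 + (2.8)² = 9.52

9.520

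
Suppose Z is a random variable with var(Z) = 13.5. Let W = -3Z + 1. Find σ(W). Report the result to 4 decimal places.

var(-3Z + 1) = (-3)²·13.5 = 121.5
σ(W) = √121.5 ≈ 11.0227

11.0227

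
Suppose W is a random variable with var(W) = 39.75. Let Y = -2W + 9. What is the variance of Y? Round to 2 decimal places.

159.00

var(-2W + 9) = (-2)²·var(W) = 4·39.75 = 159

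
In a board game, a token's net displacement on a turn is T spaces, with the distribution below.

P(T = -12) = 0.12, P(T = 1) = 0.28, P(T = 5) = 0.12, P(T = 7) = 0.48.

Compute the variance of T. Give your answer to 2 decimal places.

E[T] = (-12)(0.12) + (1)(0.28) + (5)(0.12) + (7)(0.48) = 2.8
E[T²] = (-12)²(0.12) + (1)²(0.28) + (5)²(0.12) + (7)²(0.48) = 44.08
var(T) = E[T²] − (E[T])² = 44.08 − (2.8)² = 36.24

36.24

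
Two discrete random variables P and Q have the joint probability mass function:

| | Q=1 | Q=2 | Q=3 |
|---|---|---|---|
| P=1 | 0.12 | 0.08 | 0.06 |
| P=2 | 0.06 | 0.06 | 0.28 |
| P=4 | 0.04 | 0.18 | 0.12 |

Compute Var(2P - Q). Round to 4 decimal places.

E[P] = 2.42,  E[Q] = 2.24,  E[PQ] = 5.54
Var(P) = 7.3 − (2.42)² = 1.4436;  Var(Q) = 5.64 − (2.24)² = 0.6224
cov(P,Q) = 5.54 − (2.42)(2.24) = 0.1192
Var(2P - Q) = (2)²·1.4436 + (-1)²·0.6224 + 2·(2)·(-1)·0.1192 = 5.92

5.9200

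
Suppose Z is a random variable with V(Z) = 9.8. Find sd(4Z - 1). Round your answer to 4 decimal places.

V(4Z - 1) = (4)²·9.8 = 156.8
sd(4Z - 1) = √156.8 ≈ 12.5220

12.5220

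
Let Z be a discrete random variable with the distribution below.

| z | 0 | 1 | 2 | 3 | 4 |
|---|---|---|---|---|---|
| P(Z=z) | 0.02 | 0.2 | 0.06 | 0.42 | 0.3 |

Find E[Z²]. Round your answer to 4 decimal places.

E[Z²] = (0)²(0.02) + (1)²(0.2) + (2)²(0.06) + (3)²(0.42) + (4)²(0.3) = 9.02

9.0200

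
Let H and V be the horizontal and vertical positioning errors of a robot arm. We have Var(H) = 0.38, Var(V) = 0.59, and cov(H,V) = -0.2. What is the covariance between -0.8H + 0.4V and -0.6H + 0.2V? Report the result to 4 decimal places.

cov(-0.8H + 0.4V, -0.6H + 0.2V) = (-0.8)(-0.6)Var(H) + (0.4)(0.2)Var(V) + [(-0.8)(0.2) + (0.4)(-0.6)]cov(H,V)
= 0.48·0.38 + 0.08·0.59 + -0.4·-0.2 = 0.3096

0.3096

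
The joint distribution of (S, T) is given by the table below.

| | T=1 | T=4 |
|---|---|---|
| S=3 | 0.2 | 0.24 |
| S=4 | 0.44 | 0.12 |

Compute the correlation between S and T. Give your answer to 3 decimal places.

-0.342

E[S] = 3.56,  E[T] = 2.08
E[ST] = 7.16
Cov(S,T) = E[ST] − E[S]E[T] = 7.16 − (3.56)(2.08) = -0.2448
Var(S) = 0.2464,  Var(T) = 2.0736
ρ = -0.2448 / √(0.2464·2.0736) ≈ -0.342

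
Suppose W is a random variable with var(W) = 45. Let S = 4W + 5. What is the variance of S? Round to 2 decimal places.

var(4W + 5) = (4)²·var(W) = 16·45 = 720

720.00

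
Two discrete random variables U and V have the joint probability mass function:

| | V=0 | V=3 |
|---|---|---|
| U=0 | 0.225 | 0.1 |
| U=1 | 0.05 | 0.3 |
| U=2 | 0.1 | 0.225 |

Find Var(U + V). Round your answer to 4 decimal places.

3.5094

E[U] = 1,  E[V] = 1.875,  E[UV] = 2.25
Var(U) = 1.65 − (1)² = 0.65;  Var(V) = 5.625 − (1.875)² = 2.109375
Cov(U,V) = 2.25 − (1)(1.875) = 0.375
Var(U + V) = (1)²·0.65 + (1)²·2.109375 + 2·(1)·(1)·0.375 = 3.509375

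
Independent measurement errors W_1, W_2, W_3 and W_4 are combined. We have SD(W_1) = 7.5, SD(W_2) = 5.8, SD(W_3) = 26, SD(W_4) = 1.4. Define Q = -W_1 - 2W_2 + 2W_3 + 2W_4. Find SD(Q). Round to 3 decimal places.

var(W_1) = 56.25, var(W_2) = 33.64, var(W_3) = 676, var(W_4) = 1.96
By independence, var(Q) = (-1)²var(W_1) + (-2)²var(W_2) + (2)²var(W_3) + (2)²var(W_4)
= (-1)²·56.25 + (-2)²·33.64 + (2)²·676 + (2)²·1.96 = 2902.65
SD(Q) = √2902.65 ≈ 53.876

53.876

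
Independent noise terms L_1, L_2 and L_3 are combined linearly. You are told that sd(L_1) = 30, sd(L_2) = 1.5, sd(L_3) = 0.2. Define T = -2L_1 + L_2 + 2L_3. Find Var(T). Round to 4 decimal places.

3602.4100

Var(L_1) = 900, Var(L_2) = 2.25, Var(L_3) = 0.04
By independence, Var(T) = (-2)²Var(L_1) + (1)²Var(L_2) + (2)²Var(L_3)
= (-2)²·900 + (1)²·2.25 + (2)²·0.04 = 3602.41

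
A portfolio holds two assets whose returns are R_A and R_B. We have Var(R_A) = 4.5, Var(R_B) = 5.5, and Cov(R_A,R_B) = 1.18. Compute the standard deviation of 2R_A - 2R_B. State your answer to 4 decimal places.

Var(2R_A - 2R_B) = (2)²·Var(R_A) + (-2)²·Var(R_B) + 2·(2)·(-2)·Cov(R_A,R_B)
= 4·4.5 + 4·5.5 + -8·1.18 = 30.56
SD(2R_A - 2R_B) = √30.56 ≈ 5.5281

5.5281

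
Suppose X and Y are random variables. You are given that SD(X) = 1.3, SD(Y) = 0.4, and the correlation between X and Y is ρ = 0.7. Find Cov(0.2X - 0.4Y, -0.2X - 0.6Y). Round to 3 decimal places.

var(X) = (1.3)² = 1.69;  var(Y) = (0.4)² = 0.16
Cov(X,Y) = ρ·SD(X)·SD(Y) = 0.7·1.3·0.4 = 0.364
Cov(0.2X - 0.4Y, -0.2X - 0.6Y) = (0.2)(-0.2)var(X) + (-0.4)(-0.6)var(Y) + [(0.2)(-0.6) + (-0.4)(-0.2)]Cov(X,Y)
= -0.04·1.69 + 0.24·0.16 + -0.04·0.364 = -0.04376

-0.044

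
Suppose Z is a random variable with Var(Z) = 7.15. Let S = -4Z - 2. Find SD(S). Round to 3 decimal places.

10.696

Var(-4Z - 2) = (-4)²·7.15 = 114.4
SD(S) = √114.4 ≈ 10.696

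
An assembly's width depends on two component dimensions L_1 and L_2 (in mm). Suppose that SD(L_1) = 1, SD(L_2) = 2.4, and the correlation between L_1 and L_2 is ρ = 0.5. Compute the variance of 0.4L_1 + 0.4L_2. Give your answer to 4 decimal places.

Var(L_1) = (1)² = 1;  Var(L_2) = (2.4)² = 5.76
cov(L_1,L_2) = ρ·SD(L_1)·SD(L_2) = 0.5·1·2.4 = 1.2
Var(0.4L_1 + 0.4L_2) = (0.4)²·Var(L_1) + (0.4)²·Var(L_2) + 2·(0.4)·(0.4)·cov(L_1,L_2)
= 0.16·1 + 0.16·5.76 + 0.32·1.2 = 1.4656

1.4656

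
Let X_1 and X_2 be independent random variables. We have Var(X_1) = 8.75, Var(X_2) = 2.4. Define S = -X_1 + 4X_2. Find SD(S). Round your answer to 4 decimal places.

By independence, Var(S) = (-1)²Var(X_1) + (4)²Var(X_2)
= (-1)²·8.75 + (4)²·2.4 = 47.15
SD(S) = √47.15 ≈ 6.8666

6.8666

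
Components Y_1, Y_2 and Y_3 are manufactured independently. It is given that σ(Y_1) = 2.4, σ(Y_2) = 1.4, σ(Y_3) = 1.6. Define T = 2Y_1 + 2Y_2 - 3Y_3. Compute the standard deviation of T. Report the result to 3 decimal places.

V(Y_1) = 5.76, V(Y_2) = 1.96, V(Y_3) = 2.56
By independence, V(T) = (2)²V(Y_1) + (2)²V(Y_2) + (-3)²V(Y_3)
= (2)²·5.76 + (2)²·1.96 + (-3)²·2.56 = 53.92
σ(T) = √53.92 ≈ 7.343

7.343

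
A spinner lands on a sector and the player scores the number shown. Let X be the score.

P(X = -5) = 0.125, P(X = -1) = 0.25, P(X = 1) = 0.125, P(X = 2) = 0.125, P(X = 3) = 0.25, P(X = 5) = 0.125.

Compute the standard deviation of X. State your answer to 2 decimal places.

2.93

E[X] = (-5)(0.125) + (-1)(0.25) + (1)(0.125) + (2)(0.125) + (3)(0.25) + (5)(0.125) = 0.875
E[X²] = (-5)²(0.125) + (-1)²(0.25) + (1)²(0.125) + (2)²(0.125) + (3)²(0.25) + (5)²(0.125) = 9.375
V(X) = E[X²] − (E[X])² = 9.375 − (0.875)² = 8.609375
σ(X) = √8.609375 ≈ 2.93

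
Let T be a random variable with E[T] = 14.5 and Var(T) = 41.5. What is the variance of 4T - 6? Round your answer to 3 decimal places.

664.000

Var(4T - 6) = (4)²·Var(T) = 16·41.5 = 664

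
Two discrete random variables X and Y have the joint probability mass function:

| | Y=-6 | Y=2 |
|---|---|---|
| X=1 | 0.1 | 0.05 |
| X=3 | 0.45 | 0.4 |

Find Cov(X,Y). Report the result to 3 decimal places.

E[X] = 2.7,  E[Y] = -2.4
E[XY] = -6.2
Cov(X,Y) = E[XY] − E[X]E[Y] = -6.2 − (2.7)(-2.4) = 0.28

0.280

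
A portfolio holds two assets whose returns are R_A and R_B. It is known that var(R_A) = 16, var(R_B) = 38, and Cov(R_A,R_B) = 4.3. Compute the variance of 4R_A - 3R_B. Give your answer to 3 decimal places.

494.800

var(4R_A - 3R_B) = (4)²·var(R_A) + (-3)²·var(R_B) + 2·(4)·(-3)·Cov(R_A,R_B)
= 16·16 + 9·38 + -24·4.3 = 494.8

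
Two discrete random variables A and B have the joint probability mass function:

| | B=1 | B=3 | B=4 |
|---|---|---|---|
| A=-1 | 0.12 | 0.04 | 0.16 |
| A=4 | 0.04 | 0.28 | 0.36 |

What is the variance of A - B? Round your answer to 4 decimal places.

5.1200

E[A] = 2.4,  E[B] = 3.2,  E[AB] = 8.4
Var(A) = 11.2 − (2.4)² = 5.44;  Var(B) = 11.36 − (3.2)² = 1.12
cov(A,B) = 8.4 − (2.4)(3.2) = 0.72
Var(A - B) = (1)²·5.44 + (-1)²·1.12 + 2·(1)·(-1)·0.72 = 5.12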